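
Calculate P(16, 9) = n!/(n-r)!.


P(16,9) = 16!/7!
= 20922789888000/5040
= 4151347200

P(16,9) = 4151347200


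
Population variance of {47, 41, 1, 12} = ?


Mean = 25.2500
Squared deviations: 473.0625, 248.0625, 588.0625, 175.5625
Sum = 1484.7500
Variance = 1484.7500/4 = 371.1875

Variance = 371.1875


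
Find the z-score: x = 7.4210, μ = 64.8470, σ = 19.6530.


z = (7.4210 - 64.8470)/19.6530
= -57.4260/19.6530
= -2.9220

z = -2.9220


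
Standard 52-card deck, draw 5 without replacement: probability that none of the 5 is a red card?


P(no red cards) = (26/52) × (25/51) × (24/50) × (23/49) × (22/48)
= 0.0253

P = 0.0253


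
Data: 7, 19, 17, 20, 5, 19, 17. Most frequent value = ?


Frequencies: 5:1, 7:1, 17:2, 19:2, 20:1
Max frequency = 2
Mode = 17, 19

Mode = 17, 19


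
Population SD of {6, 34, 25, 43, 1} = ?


Mean = 21.8000
Variance = 258.1600
SD = sqrt(258.1600) = 16.0674

SD = 16.0674


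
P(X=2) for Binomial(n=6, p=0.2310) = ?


C(6,2) = 15
p^2 = 0.053361
(1-p)^4 = 0.349708
P = 15 * 0.053361 * 0.349708 = 0.2799

P(X=2) = 0.2799


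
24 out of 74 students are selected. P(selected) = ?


P = 24/74 = 0.3243

P = 0.3243


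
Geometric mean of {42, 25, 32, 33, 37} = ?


Product = 42 × 25 × 32 × 33 × 37 = 41025600
GM = 41025600^(1/5) = 33.3128

GM = 33.3128


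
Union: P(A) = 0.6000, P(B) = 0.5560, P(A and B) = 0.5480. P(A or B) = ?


P(A∪B) = 0.6000 + 0.5560 - 0.5480
= 1.1560 - 0.5480
= 0.6080

P(A∪B) = 0.6080


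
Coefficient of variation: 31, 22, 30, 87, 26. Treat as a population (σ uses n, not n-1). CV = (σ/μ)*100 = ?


Mean = 39.2000
SD = 24.1114
CV = (24.1114/39.2000)*100 = 61.5087%

CV = 61.5087%


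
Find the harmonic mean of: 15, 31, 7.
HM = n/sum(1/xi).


Sum of reciprocals = 1/15 + 1/31 + 1/7 = 0.241782
HM = 3/0.241782 = 12.4079

HM = 12.4079


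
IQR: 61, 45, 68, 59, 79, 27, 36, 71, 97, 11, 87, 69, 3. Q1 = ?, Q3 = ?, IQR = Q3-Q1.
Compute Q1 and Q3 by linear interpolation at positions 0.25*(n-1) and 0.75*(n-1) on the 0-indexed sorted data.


Sorted: 3, 11, 27, 36, 45, 59, 61, 68, 69, 71, 79, 87, 97
Q1 (25th %ile) = 36.0000
Q3 (75th %ile) = 71.0000
IQR = 71.0000 - 36.0000 = 35.0000

IQR = 35.0000


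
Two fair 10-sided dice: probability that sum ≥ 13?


Total outcomes = 10×10 = 100
Favorable (sum ≥ 13): 36
P = 36/100 = 0.3600

P = 0.3600


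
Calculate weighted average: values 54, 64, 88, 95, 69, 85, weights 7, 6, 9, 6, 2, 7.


Numerator = 54*7 + 64*6 + 88*9 + 95*6 + 69*2 + 85*7 = 2857
Denominator = 7 + 6 + 9 + 6 + 2 + 7 = 37
WM = 2857/37 = 77.2162

WM = 77.2162


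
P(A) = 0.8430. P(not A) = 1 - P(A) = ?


P(not A) = 1 - 0.8430 = 0.1570

P(not A) = 0.1570


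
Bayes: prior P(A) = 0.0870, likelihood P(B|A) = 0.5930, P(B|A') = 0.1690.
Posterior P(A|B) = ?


P(B) = P(B|A)*P(A) + P(B|A')*P(A')
= 0.5930*0.0870 + 0.1690*0.9130
= 0.051591 + 0.154297 = 0.205888
P(A|B) = 0.051591/0.205888 = 0.2506

P(A|B) = 0.2506


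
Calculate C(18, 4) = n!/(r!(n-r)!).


C(18,4) = 18!/(4! × 14!)
= 6402373705728000/(24 × 87178291200)
= 3060

C(18,4) = 3060


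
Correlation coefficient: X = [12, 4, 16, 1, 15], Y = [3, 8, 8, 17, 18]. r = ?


Mean X = 9.6000, Mean Y = 10.8000
SD X = 6.019967, SD Y = 5.775812
Cov = -7.080000
r = -7.080000/(6.019967*5.775812) = -0.2036

r = -0.2036


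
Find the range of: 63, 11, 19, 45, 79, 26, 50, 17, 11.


Max = 79, Min = 11
Range = 79 - 11 = 68

Range = 68


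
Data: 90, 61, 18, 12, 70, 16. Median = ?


Sorted: 12, 16, 18, 61, 70, 90
n = 6 (even)
Middle values: 18 and 61
Median = (18+61)/2 = 39.5000

Median = 39.5000


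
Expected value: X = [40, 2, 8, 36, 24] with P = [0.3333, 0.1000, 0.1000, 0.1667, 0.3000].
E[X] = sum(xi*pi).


E[X] = 40*0.3333 + 2*0.1000 + 8*0.1000 + 36*0.1667 + 24*0.3000
= 13.3320 + 0.2000 + 0.8000 + 6.0012 + 7.2000
= 27.5332

E[X] = 27.5332


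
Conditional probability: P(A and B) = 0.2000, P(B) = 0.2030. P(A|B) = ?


P(A|B) = 0.2000/0.2030 = 0.9852

P(A|B) = 0.9852


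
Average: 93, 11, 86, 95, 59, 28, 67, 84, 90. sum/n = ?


Sum = 93 + 11 + 86 + 95 + 59 + 28 + 67 + 84 + 90 = 613
n = 9
Mean = 613/9 = 68.1111

Mean = 68.1111


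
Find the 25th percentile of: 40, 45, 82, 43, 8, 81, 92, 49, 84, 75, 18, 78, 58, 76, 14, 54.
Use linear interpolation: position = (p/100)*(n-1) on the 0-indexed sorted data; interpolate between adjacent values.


Sorted: 8, 14, 18, 40, 43, 45, 49, 54, 58, 75, 76, 78, 81, 82, 84, 92
n = 16
Index = 25/100 * 15 = 3.7500
Lower = data[3] = 40, Upper = data[4] = 43
P25 = 40 + 0.7500*(3) = 42.2500

P25 = 42.2500


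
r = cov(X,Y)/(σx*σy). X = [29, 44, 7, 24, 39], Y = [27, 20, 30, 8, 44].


Mean X = 28.6000, Mean Y = 25.8000
SD X = 12.908912, SD Y = 11.838919
Cov = 18.320000
r = 18.320000/(12.908912*11.838919) = 0.1199

r = 0.1199


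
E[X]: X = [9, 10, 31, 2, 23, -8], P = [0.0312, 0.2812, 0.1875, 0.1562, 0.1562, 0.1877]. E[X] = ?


E[X] = 9*0.0312 + 10*0.2812 + 31*0.1875 + 2*0.1562 + 23*0.1562 - 8*0.1877
= 0.2808 + 2.8120 + 5.8125 + 0.3124 + 3.5926 - 1.5016
= 11.3087

E[X] = 11.3087


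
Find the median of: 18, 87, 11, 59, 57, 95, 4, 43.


Sorted: 4, 11, 18, 43, 57, 59, 87, 95
n = 8 (even)
Middle values: 43 and 57
Median = (43+57)/2 = 50.0000

Median = 50.0000


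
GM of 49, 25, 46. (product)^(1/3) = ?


Product = 49 × 25 × 46 = 56350
GM = 56350^(1/3) = 38.3382

GM = 38.3382


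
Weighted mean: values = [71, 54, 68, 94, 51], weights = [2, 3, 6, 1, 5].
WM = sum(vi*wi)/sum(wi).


Numerator = 71*2 + 54*3 + 68*6 + 94*1 + 51*5 = 1061
Denominator = 2 + 3 + 6 + 1 + 5 = 17
WM = 1061/17 = 62.4118

WM = 62.4118


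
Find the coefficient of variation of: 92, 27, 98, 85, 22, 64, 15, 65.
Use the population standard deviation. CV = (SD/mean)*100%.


Mean = 58.5000
SD = 30.9718
CV = (30.9718/58.5000)*100 = 52.9432%

CV = 52.9432%


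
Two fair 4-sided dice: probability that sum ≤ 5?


Total outcomes = 4×4 = 16
Favorable (sum ≤ 5): 10
P = 10/16 = 0.6250

P = 0.6250


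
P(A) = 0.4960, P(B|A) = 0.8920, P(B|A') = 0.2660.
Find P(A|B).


P(B) = P(B|A)*P(A) + P(B|A')*P(A')
= 0.8920*0.4960 + 0.2660*0.5040
= 0.442432 + 0.134064 = 0.576496
P(A|B) = 0.442432/0.576496 = 0.7675

P(A|B) = 0.7675


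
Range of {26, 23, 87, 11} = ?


Max = 87, Min = 11
Range = 87 - 11 = 76

Range = 76


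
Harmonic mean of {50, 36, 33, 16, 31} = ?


Sum of reciprocals = 1/50 + 1/36 + 1/33 + 1/16 + 1/31 = 0.172839
HM = 5/0.172839 = 28.9287

HM = 28.9287


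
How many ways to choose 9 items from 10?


C(10,9) = 10!/(9! × 1!)
= 3628800/(362880 × 1)
= 10

C(10,9) = 10


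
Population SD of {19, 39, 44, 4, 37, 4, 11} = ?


Mean = 22.5714
Variance = 253.3878
SD = sqrt(253.3878) = 15.9182

SD = 15.9182


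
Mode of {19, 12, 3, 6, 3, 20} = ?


Frequencies: 3:2, 6:1, 12:1, 19:1, 20:1
Max frequency = 2
Mode = 3

Mode = 3


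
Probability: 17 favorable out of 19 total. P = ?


P = 17/19 = 0.8947

P = 0.8947


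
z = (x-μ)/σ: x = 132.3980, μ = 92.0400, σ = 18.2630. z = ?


z = (132.3980 - 92.0400)/18.2630
= 40.3580/18.2630
= 2.2098

z = 2.2098


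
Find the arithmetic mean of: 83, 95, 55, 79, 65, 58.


Sum = 83 + 95 + 55 + 79 + 65 + 58 = 435
n = 6
Mean = 435/6 = 72.5000

Mean = 72.5000


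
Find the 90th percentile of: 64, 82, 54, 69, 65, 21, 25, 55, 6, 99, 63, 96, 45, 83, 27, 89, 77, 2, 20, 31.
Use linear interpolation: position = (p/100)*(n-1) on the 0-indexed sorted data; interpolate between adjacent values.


Sorted: 2, 6, 20, 21, 25, 27, 31, 45, 54, 55, 63, 64, 65, 69, 77, 82, 83, 89, 96, 99
n = 20
Index = 90/100 * 19 = 17.1000
Lower = data[17] = 89, Upper = data[18] = 96
P90 = 89 + 0.1000*(7) = 89.7000

P90 = 89.7000


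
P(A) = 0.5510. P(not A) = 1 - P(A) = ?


P(not A) = 1 - 0.5510 = 0.4490

P(not A) = 0.4490


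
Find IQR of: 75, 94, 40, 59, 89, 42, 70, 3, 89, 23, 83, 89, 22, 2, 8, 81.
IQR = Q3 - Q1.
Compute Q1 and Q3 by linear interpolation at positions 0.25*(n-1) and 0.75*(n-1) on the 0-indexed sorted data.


Sorted: 2, 3, 8, 22, 23, 40, 42, 59, 70, 75, 81, 83, 89, 89, 89, 94
Q1 (25th %ile) = 22.7500
Q3 (75th %ile) = 84.5000
IQR = 84.5000 - 22.7500 = 61.7500

IQR = 61.7500


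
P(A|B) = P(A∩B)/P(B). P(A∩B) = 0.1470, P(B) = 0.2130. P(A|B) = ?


P(A|B) = 0.1470/0.2130 = 0.6901

P(A|B) = 0.6901


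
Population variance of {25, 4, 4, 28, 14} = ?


Mean = 15.0000
Squared deviations: 100.0000, 121.0000, 121.0000, 169.0000, 1.0000
Sum = 512.0000
Variance = 512.0000/5 = 102.4000

Variance = 102.4000


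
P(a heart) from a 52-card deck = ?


13 hearts in 52 cards
P = 13/52 = 0.2500

P = 0.2500


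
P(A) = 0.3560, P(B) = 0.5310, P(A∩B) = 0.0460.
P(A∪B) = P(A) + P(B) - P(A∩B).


P(A∪B) = 0.3560 + 0.5310 - 0.0460
= 0.8870 - 0.0460
= 0.8410

P(A∪B) = 0.8410


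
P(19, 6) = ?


P(19,6) = 19!/13!
= 121645100408832000/6227020800
= 19535040

P(19,6) = 19535040


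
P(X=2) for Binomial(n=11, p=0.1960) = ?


C(11,2) = 55
p^2 = 0.038416
(1-p)^9 = 0.140380
P = 55 * 0.038416 * 0.140380 = 0.2966

P(X=2) = 0.2966


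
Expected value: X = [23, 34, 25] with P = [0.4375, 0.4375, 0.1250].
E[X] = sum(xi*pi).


E[X] = 23*0.4375 + 34*0.4375 + 25*0.1250
= 10.0625 + 14.8750 + 3.1250
= 28.0625

E[X] = 28.0625


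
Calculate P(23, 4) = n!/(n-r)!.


P(23,4) = 23!/19!
= 25852016738884976640000/121645100408832000
= 212520

P(23,4) = 212520


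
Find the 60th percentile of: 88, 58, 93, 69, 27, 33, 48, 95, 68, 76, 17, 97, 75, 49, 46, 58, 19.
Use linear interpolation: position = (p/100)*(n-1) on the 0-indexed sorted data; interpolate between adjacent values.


Sorted: 17, 19, 27, 33, 46, 48, 49, 58, 58, 68, 69, 75, 76, 88, 93, 95, 97
n = 17
Index = 60/100 * 16 = 9.6000
Lower = data[9] = 68, Upper = data[10] = 69
P60 = 68 + 0.6000*(1) = 68.6000

P60 = 68.6000


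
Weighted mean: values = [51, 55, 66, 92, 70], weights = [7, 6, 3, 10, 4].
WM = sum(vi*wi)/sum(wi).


Numerator = 51*7 + 55*6 + 66*3 + 92*10 + 70*4 = 2085
Denominator = 7 + 6 + 3 + 10 + 4 = 30
WM = 2085/30 = 69.5000

WM = 69.5000


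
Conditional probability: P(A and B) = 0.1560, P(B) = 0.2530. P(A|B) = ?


P(A|B) = 0.1560/0.2530 = 0.6166

P(A|B) = 0.6166


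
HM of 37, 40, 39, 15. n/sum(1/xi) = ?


Sum of reciprocals = 1/37 + 1/40 + 1/39 + 1/15 = 0.144335
HM = 4/0.144335 = 27.7134

HM = 27.7134


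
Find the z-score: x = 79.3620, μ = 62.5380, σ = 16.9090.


z = (79.3620 - 62.5380)/16.9090
= 16.8240/16.9090
= 0.9950

z = 0.9950


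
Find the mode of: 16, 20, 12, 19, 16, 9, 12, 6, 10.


Frequencies: 6:1, 9:1, 10:1, 12:2, 16:2, 19:1, 20:1
Max frequency = 2
Mode = 12, 16

Mode = 12, 16


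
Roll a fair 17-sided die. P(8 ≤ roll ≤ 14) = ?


Favorable outcomes (8 ≤ roll ≤ 14): 7
Total outcomes = 17
P = 7/17 = 0.4118

P = 0.4118


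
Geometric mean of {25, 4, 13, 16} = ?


Product = 25 × 4 × 13 × 16 = 20800
GM = 20800^(1/4) = 12.0092

GM = 12.0092


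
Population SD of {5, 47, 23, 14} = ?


Mean = 22.2500
Variance = 244.6875
SD = sqrt(244.6875) = 15.6425

SD = 15.6425


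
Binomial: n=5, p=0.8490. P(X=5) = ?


C(5,5) = 1
p^5 = 0.441101
(1-p)^0 = 1.000000
P = 1 * 0.441101 * 1.000000 = 0.4411

P(X=5) = 0.4411


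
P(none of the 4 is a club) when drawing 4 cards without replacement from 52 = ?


P(no clubs) = (39/52) × (38/51) × (37/50) × (36/49)
= 0.3038

P = 0.3038


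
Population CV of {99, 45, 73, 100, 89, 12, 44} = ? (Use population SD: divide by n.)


Mean = 66.0000
SD = 30.8545
CV = (30.8545/66.0000)*100 = 46.7492%

CV = 46.7492%


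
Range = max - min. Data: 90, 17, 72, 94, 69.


Max = 94, Min = 17
Range = 94 - 17 = 77

Range = 77


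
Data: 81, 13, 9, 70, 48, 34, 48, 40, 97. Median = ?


Sorted: 9, 13, 34, 40, 48, 48, 70, 81, 97
n = 9 (odd)
Middle value = 48

Median = 48


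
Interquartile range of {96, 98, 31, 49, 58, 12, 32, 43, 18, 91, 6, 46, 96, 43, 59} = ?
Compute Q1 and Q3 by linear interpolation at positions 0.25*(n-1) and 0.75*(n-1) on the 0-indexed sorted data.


Sorted: 6, 12, 18, 31, 32, 43, 43, 46, 49, 58, 59, 91, 96, 96, 98
Q1 (25th %ile) = 31.5000
Q3 (75th %ile) = 75.0000
IQR = 75.0000 - 31.5000 = 43.5000

IQR = 43.5000


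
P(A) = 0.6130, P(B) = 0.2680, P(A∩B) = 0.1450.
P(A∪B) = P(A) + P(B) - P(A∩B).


P(A∪B) = 0.6130 + 0.2680 - 0.1450
= 0.8810 - 0.1450
= 0.7360

P(A∪B) = 0.7360


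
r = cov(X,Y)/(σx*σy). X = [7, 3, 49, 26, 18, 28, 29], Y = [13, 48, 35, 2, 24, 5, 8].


Mean X = 22.8571, Mean Y = 19.2857
SD X = 14.277140, SD Y = 15.871936
Cov = -39.959184
r = -39.959184/(14.277140*15.871936) = -0.1763

r = -0.1763


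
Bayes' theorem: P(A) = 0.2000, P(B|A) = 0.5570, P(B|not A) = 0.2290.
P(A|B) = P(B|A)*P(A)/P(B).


P(B) = P(B|A)*P(A) + P(B|A')*P(A')
= 0.5570*0.2000 + 0.2290*0.8000
= 0.111400 + 0.183200 = 0.294600
P(A|B) = 0.111400/0.294600 = 0.3781

P(A|B) = 0.3781


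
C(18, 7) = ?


C(18,7) = 18!/(7! × 11!)
= 6402373705728000/(5040 × 39916800)
= 31824

C(18,7) = 31824


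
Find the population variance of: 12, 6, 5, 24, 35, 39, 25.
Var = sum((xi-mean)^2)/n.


Mean = 20.8571
Squared deviations: 78.4490, 220.7347, 251.4490, 9.8776, 200.0204, 329.1633, 17.1633
Sum = 1106.8571
Variance = 1106.8571/7 = 158.1224

Variance = 158.1224


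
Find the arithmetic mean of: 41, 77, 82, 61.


Sum = 41 + 77 + 82 + 61 = 261
n = 4
Mean = 261/4 = 65.2500

Mean = 65.2500


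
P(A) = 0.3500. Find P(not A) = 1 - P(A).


P(not A) = 1 - 0.3500 = 0.6500

P(not A) = 0.6500


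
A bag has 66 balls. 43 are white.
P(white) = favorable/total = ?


P = 43/66 = 0.6515

P = 0.6515


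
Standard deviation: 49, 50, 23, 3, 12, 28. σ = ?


Mean = 27.5000
Variance = 304.9167
SD = sqrt(304.9167) = 17.4619

SD = 17.4619


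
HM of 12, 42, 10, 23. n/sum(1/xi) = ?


Sum of reciprocals = 1/12 + 1/42 + 1/10 + 1/23 = 0.250621
HM = 4/0.250621 = 15.9603

HM = 15.9603


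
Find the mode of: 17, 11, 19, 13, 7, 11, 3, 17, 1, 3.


Frequencies: 1:1, 3:2, 7:1, 11:2, 13:1, 17:2, 19:1
Max frequency = 2
Mode = 3, 11, 17

Mode = 3, 11, 17


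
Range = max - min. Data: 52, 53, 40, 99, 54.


Max = 99, Min = 40
Range = 99 - 40 = 59

Range = 59


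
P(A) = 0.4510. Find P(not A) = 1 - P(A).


P(not A) = 1 - 0.4510 = 0.5490

P(not A) = 0.5490


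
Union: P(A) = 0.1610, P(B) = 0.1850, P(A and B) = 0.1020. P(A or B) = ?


P(A∪B) = 0.1610 + 0.1850 - 0.1020
= 0.3460 - 0.1020
= 0.2440

P(A∪B) = 0.2440


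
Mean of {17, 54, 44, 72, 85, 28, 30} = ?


Sum = 17 + 54 + 44 + 72 + 85 + 28 + 30 = 330
n = 7
Mean = 330/7 = 47.1429

Mean = 47.1429


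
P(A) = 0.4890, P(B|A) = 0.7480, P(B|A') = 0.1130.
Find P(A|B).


P(B) = P(B|A)*P(A) + P(B|A')*P(A')
= 0.7480*0.4890 + 0.1130*0.5110
= 0.365772 + 0.057743 = 0.423515
P(A|B) = 0.365772/0.423515 = 0.8637

P(A|B) = 0.8637


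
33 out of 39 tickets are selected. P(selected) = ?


P = 33/39 = 0.8462

P = 0.8462


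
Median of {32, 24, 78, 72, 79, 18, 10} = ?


Sorted: 10, 18, 24, 32, 72, 78, 79
n = 7 (odd)
Middle value = 32

Median = 32


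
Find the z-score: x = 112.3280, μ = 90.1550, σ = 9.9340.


z = (112.3280 - 90.1550)/9.9340
= 22.1730/9.9340
= 2.2320

z = 2.2320


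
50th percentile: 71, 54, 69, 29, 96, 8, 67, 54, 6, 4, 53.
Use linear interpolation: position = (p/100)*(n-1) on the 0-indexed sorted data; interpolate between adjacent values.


Sorted: 4, 6, 8, 29, 53, 54, 54, 67, 69, 71, 96
n = 11
Index = 50/100 * 10 = 5.0000
Lower = data[5] = 54, Upper = data[6] = 54
P50 = 54 + 0*(0) = 54.0000

P50 = 54.0000


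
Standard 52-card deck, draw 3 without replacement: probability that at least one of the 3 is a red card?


P(at least one) = 1 - P(none)
P(none) = (26/52) × (25/51) × (24/50) = 0.117647
P(at least one) = 1 - 0.117647 = 0.8824

P = 0.8824


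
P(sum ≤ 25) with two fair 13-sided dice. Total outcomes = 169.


Total outcomes = 13×13 = 169
Favorable (sum ≤ 25): 168
P = 168/169 = 0.9941

P = 0.9941


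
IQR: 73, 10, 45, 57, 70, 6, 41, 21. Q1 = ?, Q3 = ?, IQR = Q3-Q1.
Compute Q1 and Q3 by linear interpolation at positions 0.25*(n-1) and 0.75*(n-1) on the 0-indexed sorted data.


Sorted: 6, 10, 21, 41, 45, 57, 70, 73
Q1 (25th %ile) = 18.2500
Q3 (75th %ile) = 60.2500
IQR = 60.2500 - 18.2500 = 42.0000

IQR = 42.0000


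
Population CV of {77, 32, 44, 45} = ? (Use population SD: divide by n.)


Mean = 49.5000
SD = 16.6808
CV = (16.6808/49.5000)*100 = 33.6986%

CV = 33.6986%


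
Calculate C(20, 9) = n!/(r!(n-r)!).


C(20,9) = 20!/(9! × 11!)
= 2432902008176640000/(362880 × 39916800)
= 167960

C(20,9) = 167960


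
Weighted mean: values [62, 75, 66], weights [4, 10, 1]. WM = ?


Numerator = 62*4 + 75*10 + 66*1 = 1064
Denominator = 4 + 10 + 1 = 15
WM = 1064/15 = 70.9333

WM = 70.9333


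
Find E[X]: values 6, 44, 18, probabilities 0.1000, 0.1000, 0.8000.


E[X] = 6*0.1000 + 44*0.1000 + 18*0.8000
= 0.6000 + 4.4000 + 14.4000
= 19.4000

E[X] = 19.4000


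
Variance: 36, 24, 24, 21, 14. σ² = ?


Mean = 23.8000
Squared deviations: 148.8400, 0.0400, 0.0400, 7.8400, 96.0400
Sum = 252.8000
Variance = 252.8000/5 = 50.5600

Variance = 50.5600


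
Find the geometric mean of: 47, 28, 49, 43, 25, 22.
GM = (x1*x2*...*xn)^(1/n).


Product = 47 × 28 × 49 × 43 × 25 × 22 = 1525046600
GM = 1525046600^(1/6) = 33.9271

GM = 33.9271


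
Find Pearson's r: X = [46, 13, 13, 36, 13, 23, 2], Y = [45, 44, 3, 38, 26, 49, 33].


Mean X = 20.8571, Mean Y = 34.0000
SD X = 14.176727, SD Y = 14.579830
Cov = 88.000000
r = 88.000000/(14.176727*14.579830) = 0.4257

r = 0.4257


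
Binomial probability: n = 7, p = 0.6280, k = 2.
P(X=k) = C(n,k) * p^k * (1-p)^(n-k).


C(7,2) = 21
p^2 = 0.394384
(1-p)^5 = 0.007124
P = 21 * 0.394384 * 0.007124 = 0.0590

P(X=2) = 0.0590


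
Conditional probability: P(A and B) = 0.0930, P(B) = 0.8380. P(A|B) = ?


P(A|B) = 0.0930/0.8380 = 0.1110

P(A|B) = 0.1110


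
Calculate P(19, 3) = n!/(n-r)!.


P(19,3) = 19!/16!
= 121645100408832000/20922789888000
= 5814

P(19,3) = 5814


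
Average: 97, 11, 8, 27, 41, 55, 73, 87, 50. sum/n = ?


Sum = 97 + 11 + 8 + 27 + 41 + 55 + 73 + 87 + 50 = 449
n = 9
Mean = 449/9 = 49.8889

Mean = 49.8889


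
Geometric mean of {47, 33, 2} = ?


Product = 47 × 33 × 2 = 3102
GM = 3102^(1/3) = 14.5841

GM = 14.5841


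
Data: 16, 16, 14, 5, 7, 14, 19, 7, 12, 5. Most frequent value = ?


Frequencies: 5:2, 7:2, 12:1, 14:2, 16:2, 19:1
Max frequency = 2
Mode = 5, 7, 14, 16

Mode = 5, 7, 14, 16


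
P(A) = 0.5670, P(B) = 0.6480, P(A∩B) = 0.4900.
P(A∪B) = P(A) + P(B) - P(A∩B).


P(A∪B) = 0.5670 + 0.6480 - 0.4900
= 1.2150 - 0.4900
= 0.7250

P(A∪B) = 0.7250


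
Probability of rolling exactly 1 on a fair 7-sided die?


Favorable outcomes (roll = 1): 1
Total outcomes = 7
P = 1/7 = 0.1429

P = 0.1429


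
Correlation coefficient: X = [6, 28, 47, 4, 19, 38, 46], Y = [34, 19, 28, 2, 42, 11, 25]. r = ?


Mean X = 26.8571, Mean Y = 23.0000
SD X = 16.548013, SD Y = 12.603854
Cov = 14.571429
r = 14.571429/(16.548013*12.603854) = 0.0699

r = 0.0699


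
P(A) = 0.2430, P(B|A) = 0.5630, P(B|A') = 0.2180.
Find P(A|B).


P(B) = P(B|A)*P(A) + P(B|A')*P(A')
= 0.5630*0.2430 + 0.2180*0.7570
= 0.136809 + 0.165026 = 0.301835
P(A|B) = 0.136809/0.301835 = 0.4533

P(A|B) = 0.4533


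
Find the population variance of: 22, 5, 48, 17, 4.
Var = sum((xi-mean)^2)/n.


Mean = 19.2000
Squared deviations: 7.8400, 201.6400, 829.4400, 4.8400, 231.0400
Sum = 1274.8000
Variance = 1274.8000/5 = 254.9600

Variance = 254.9600


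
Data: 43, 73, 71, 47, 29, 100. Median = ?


Sorted: 29, 43, 47, 71, 73, 100
n = 6 (even)
Middle values: 47 and 71
Median = (47+71)/2 = 59.0000

Median = 59.0000


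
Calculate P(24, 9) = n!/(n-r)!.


P(24,9) = 24!/15!
= 620448401733239439360000/1307674368000
= 474467051520

P(24,9) = 474467051520


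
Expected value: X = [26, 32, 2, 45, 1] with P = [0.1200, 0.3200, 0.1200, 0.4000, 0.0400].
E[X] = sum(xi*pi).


E[X] = 26*0.1200 + 32*0.3200 + 2*0.1200 + 45*0.4000 + 1*0.0400
= 3.1200 + 10.2400 + 0.2400 + 18.0000 + 0.0400
= 31.6400

E[X] = 31.6400


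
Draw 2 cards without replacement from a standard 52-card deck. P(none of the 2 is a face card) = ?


P(no face cards) = (40/52) × (39/51)
= 0.5882

P = 0.5882


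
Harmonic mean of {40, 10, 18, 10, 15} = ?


Sum of reciprocals = 1/40 + 1/10 + 1/18 + 1/10 + 1/15 = 0.347222
HM = 5/0.347222 = 14.4000

HM = 14.4000


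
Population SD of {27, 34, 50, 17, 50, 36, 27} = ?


Mean = 34.4286
Variance = 128.8163
SD = sqrt(128.8163) = 11.3497

SD = 11.3497


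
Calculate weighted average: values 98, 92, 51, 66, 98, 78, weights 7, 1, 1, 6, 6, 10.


Numerator = 98*7 + 92*1 + 51*1 + 66*6 + 98*6 + 78*10 = 2593
Denominator = 7 + 1 + 1 + 6 + 6 + 10 = 31
WM = 2593/31 = 83.6452

WM = 83.6452


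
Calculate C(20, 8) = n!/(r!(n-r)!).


C(20,8) = 20!/(8! × 12!)
= 2432902008176640000/(40320 × 479001600)
= 125970

C(20,8) = 125970


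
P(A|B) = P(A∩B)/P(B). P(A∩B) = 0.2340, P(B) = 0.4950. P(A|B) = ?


P(A|B) = 0.2340/0.4950 = 0.4727

P(A|B) = 0.4727


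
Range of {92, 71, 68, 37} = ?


Max = 92, Min = 37
Range = 92 - 37 = 55

Range = 55


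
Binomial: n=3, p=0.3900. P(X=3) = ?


C(3,3) = 1
p^3 = 0.059319
(1-p)^0 = 1.000000
P = 1 * 0.059319 * 1.000000 = 0.0593

P(X=3) = 0.0593


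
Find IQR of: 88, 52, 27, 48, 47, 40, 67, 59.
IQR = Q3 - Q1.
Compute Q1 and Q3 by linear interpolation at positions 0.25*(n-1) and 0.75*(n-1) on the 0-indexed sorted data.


Sorted: 27, 40, 47, 48, 52, 59, 67, 88
Q1 (25th %ile) = 45.2500
Q3 (75th %ile) = 61.0000
IQR = 61.0000 - 45.2500 = 15.7500

IQR = 15.7500


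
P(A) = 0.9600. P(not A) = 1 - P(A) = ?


P(not A) = 1 - 0.9600 = 0.0400

P(not A) = 0.0400


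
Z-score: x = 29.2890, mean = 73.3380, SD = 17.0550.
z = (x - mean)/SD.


z = (29.2890 - 73.3380)/17.0550
= -44.0490/17.0550
= -2.5828

z = -2.5828


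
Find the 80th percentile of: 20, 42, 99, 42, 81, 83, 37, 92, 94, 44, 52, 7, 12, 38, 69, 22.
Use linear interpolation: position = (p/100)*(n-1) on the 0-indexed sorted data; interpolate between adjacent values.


Sorted: 7, 12, 20, 22, 37, 38, 42, 42, 44, 52, 69, 81, 83, 92, 94, 99
n = 16
Index = 80/100 * 15 = 12.0000
Lower = data[12] = 83, Upper = data[13] = 92
P80 = 83 + 0*(9) = 83.0000

P80 = 83.0000


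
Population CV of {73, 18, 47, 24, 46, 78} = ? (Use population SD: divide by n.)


Mean = 47.6667
SD = 22.3805
CV = (22.3805/47.6667)*100 = 46.9522%

CV = 46.9522%


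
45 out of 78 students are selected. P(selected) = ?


P = 45/78 = 0.5769

P = 0.5769


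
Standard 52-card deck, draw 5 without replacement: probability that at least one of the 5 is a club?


P(at least one) = 1 - P(none)
P(none) = (39/52) × (38/51) × (37/50) × (36/49) × (35/48) = 0.221534
P(at least one) = 1 - 0.221534 = 0.7785

P = 0.7785


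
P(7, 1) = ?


P(7,1) = 7!/6!
= 5040/720
= 7

P(7,1) = 7


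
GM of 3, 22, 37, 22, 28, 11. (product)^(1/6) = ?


Product = 3 × 22 × 37 × 22 × 28 × 11 = 16546992
GM = 16546992^(1/6) = 15.9632

GM = 15.9632


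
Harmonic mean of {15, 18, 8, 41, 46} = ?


Sum of reciprocals = 1/15 + 1/18 + 1/8 + 1/41 + 1/46 = 0.293352
HM = 5/0.293352 = 17.0444

HM = 17.0444


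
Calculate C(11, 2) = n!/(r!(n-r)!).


C(11,2) = 11!/(2! × 9!)
= 39916800/(2 × 362880)
= 55

C(11,2) = 55


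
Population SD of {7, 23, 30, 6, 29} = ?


Mean = 19.0000
Variance = 110.0000
SD = sqrt(110.0000) = 10.4881

SD = 10.4881


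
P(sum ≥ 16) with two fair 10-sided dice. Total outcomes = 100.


Total outcomes = 10×10 = 100
Favorable (sum ≥ 16): 15
P = 15/100 = 0.1500

P = 0.1500


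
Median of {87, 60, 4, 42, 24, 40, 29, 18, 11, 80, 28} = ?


Sorted: 4, 11, 18, 24, 28, 29, 40, 42, 60, 80, 87
n = 11 (odd)
Middle value = 29

Median = 29


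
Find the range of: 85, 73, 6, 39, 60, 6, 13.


Max = 85, Min = 6
Range = 85 - 6 = 79

Range = 79


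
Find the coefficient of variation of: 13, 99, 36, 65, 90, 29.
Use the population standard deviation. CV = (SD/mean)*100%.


Mean = 55.3333
SD = 31.7840
CV = (31.7840/55.3333)*100 = 57.4410%

CV = 57.4410%


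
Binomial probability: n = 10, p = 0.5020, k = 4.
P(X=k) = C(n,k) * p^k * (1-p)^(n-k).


C(10,4) = 210
p^4 = 0.063506
(1-p)^6 = 0.015254
P = 210 * 0.063506 * 0.015254 = 0.2034

P(X=4) = 0.2034


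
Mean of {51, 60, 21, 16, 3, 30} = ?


Sum = 51 + 60 + 21 + 16 + 3 + 30 = 181
n = 6
Mean = 181/6 = 30.1667

Mean = 30.1667


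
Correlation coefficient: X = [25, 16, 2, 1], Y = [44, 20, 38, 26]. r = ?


Mean X = 11.0000, Mean Y = 32.0000
SD X = 10.024969, SD Y = 9.486833
Cov = 28.500000
r = 28.500000/(10.024969*9.486833) = 0.2997

r = 0.2997


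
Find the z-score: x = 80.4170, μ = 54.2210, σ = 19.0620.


z = (80.4170 - 54.2210)/19.0620
= 26.1960/19.0620
= 1.3743

z = 1.3743


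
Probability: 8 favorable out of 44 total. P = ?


P = 8/44 = 0.1818

P = 0.1818


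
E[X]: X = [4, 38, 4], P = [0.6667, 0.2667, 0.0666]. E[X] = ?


E[X] = 4*0.6667 + 38*0.2667 + 4*0.0666
= 2.6668 + 10.1346 + 0.2664
= 13.0678

E[X] = 13.0678


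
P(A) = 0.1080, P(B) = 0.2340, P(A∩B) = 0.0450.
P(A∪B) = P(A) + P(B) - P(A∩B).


P(A∪B) = 0.1080 + 0.2340 - 0.0450
= 0.3420 - 0.0450
= 0.2970

P(A∪B) = 0.2970


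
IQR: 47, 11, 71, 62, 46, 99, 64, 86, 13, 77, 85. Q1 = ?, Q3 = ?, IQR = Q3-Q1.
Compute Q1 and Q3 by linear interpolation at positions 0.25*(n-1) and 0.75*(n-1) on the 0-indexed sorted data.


Sorted: 11, 13, 46, 47, 62, 64, 71, 77, 85, 86, 99
Q1 (25th %ile) = 46.5000
Q3 (75th %ile) = 81.0000
IQR = 81.0000 - 46.5000 = 34.5000

IQR = 34.5000


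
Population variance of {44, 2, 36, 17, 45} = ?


Mean = 28.8000
Squared deviations: 231.0400, 718.2400, 51.8400, 139.2400, 262.4400
Sum = 1402.8000
Variance = 1402.8000/5 = 280.5600

Variance = 280.5600


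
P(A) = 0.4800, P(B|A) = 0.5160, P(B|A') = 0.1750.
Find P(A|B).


P(B) = P(B|A)*P(A) + P(B|A')*P(A')
= 0.5160*0.4800 + 0.1750*0.5200
= 0.247680 + 0.091000 = 0.338680
P(A|B) = 0.247680/0.338680 = 0.7313

P(A|B) = 0.7313


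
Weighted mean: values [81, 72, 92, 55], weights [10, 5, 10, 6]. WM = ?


Numerator = 81*10 + 72*5 + 92*10 + 55*6 = 2420
Denominator = 10 + 5 + 10 + 6 = 31
WM = 2420/31 = 78.0645

WM = 78.0645


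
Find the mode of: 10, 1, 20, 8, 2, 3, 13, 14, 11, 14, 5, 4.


Frequencies: 1:1, 2:1, 3:1, 4:1, 5:1, 8:1, 10:1, 11:1, 13:1, 14:2, 20:1
Max frequency = 2
Mode = 14

Mode = 14


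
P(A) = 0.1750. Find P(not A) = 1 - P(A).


P(not A) = 1 - 0.1750 = 0.8250

P(not A) = 0.8250


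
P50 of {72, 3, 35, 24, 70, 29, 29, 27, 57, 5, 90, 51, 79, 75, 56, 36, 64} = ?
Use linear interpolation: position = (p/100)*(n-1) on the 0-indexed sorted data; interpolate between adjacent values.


Sorted: 3, 5, 24, 27, 29, 29, 35, 36, 51, 56, 57, 64, 70, 72, 75, 79, 90
n = 17
Index = 50/100 * 16 = 8.0000
Lower = data[8] = 51, Upper = data[9] = 56
P50 = 51 + 0*(5) = 51.0000

P50 = 51.0000


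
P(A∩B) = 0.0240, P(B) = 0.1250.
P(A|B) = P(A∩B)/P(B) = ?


P(A|B) = 0.0240/0.1250 = 0.1920

P(A|B) = 0.1920


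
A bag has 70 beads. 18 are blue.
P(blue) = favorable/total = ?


P = 18/70 = 0.2571

P = 0.2571


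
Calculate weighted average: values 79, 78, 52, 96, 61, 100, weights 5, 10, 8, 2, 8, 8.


Numerator = 79*5 + 78*10 + 52*8 + 96*2 + 61*8 + 100*8 = 3071
Denominator = 5 + 10 + 8 + 2 + 8 + 8 = 41
WM = 3071/41 = 74.9024

WM = 74.9024


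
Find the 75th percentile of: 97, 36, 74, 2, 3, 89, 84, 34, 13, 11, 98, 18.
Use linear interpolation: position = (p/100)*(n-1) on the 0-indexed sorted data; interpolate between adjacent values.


Sorted: 2, 3, 11, 13, 18, 34, 36, 74, 84, 89, 97, 98
n = 12
Index = 75/100 * 11 = 8.2500
Lower = data[8] = 84, Upper = data[9] = 89
P75 = 84 + 0.2500*(5) = 85.2500

P75 = 85.2500


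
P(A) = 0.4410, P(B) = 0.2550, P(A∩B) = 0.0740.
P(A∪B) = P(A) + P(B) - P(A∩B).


P(A∪B) = 0.4410 + 0.2550 - 0.0740
= 0.6960 - 0.0740
= 0.6220

P(A∪B) = 0.6220


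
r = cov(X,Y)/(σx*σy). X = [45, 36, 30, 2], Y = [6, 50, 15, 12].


Mean X = 28.2500, Mean Y = 20.7500
SD X = 16.068214, SD Y = 17.195566
Cov = 49.812500
r = 49.812500/(16.068214*17.195566) = 0.1803

r = 0.1803


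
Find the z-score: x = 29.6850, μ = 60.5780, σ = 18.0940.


z = (29.6850 - 60.5780)/18.0940
= -30.8930/18.0940
= -1.7074

z = -1.7074


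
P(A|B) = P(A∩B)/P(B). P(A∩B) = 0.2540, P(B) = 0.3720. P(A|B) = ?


P(A|B) = 0.2540/0.3720 = 0.6828

P(A|B) = 0.6828


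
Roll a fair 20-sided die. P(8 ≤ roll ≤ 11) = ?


Favorable outcomes (8 ≤ roll ≤ 11): 4
Total outcomes = 20
P = 4/20 = 0.2000

P = 0.2000


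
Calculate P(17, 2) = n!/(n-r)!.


P(17,2) = 17!/15!
= 355687428096000/1307674368000
= 272

P(17,2) = 272


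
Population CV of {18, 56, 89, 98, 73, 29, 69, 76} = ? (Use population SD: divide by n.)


Mean = 63.5000
SD = 26.0624
CV = (26.0624/63.5000)*100 = 41.0432%

CV = 41.0432%


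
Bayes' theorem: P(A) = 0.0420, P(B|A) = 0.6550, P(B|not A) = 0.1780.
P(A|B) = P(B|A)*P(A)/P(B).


P(B) = P(B|A)*P(A) + P(B|A')*P(A')
= 0.6550*0.0420 + 0.1780*0.9580
= 0.027510 + 0.170524 = 0.198034
P(A|B) = 0.027510/0.198034 = 0.1389

P(A|B) = 0.1389


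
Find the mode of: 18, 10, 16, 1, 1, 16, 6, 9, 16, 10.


Frequencies: 1:2, 6:1, 9:1, 10:2, 16:3, 18:1
Max frequency = 3
Mode = 16

Mode = 16


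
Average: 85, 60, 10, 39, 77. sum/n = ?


Sum = 85 + 60 + 10 + 39 + 77 = 271
n = 5
Mean = 271/5 = 54.2000

Mean = 54.2000


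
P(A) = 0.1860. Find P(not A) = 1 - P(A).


P(not A) = 1 - 0.1860 = 0.8140

P(not A) = 0.8140


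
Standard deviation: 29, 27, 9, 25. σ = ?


Mean = 22.5000
Variance = 62.7500
SD = sqrt(62.7500) = 7.9215

SD = 7.9215


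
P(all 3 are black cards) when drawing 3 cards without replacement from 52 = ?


P(all black cards) = (26/52) × (25/51) × (24/50)
= 0.1176

P = 0.1176


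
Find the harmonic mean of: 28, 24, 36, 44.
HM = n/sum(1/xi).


Sum of reciprocals = 1/28 + 1/24 + 1/36 + 1/44 = 0.127886
HM = 4/0.127886 = 31.2779

HM = 31.2779


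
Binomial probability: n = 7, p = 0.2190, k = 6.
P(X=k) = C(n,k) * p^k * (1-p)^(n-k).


C(7,6) = 7
p^6 = 0.000110
(1-p)^1 = 0.781000
P = 7 * 0.000110 * 0.781000 = 0.0006

P(X=6) = 0.0006


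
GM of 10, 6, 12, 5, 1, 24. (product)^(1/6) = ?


Product = 10 × 6 × 12 × 5 × 1 × 24 = 86400
GM = 86400^(1/6) = 6.6489

GM = 6.6489


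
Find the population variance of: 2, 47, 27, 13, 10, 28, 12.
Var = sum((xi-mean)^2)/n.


Mean = 19.8571
Squared deviations: 318.8776, 736.7347, 51.0204, 47.0204, 97.1633, 66.3061, 61.7347
Sum = 1378.8571
Variance = 1378.8571/7 = 196.9796

Variance = 196.9796


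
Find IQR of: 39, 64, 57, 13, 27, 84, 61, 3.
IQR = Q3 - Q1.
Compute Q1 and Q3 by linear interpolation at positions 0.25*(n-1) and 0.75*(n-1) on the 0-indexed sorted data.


Sorted: 3, 13, 27, 39, 57, 61, 64, 84
Q1 (25th %ile) = 23.5000
Q3 (75th %ile) = 61.7500
IQR = 61.7500 - 23.5000 = 38.2500

IQR = 38.2500


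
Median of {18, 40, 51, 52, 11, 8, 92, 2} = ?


Sorted: 2, 8, 11, 18, 40, 51, 52, 92
n = 8 (even)
Middle values: 18 and 40
Median = (18+40)/2 = 29.0000

Median = 29.0000


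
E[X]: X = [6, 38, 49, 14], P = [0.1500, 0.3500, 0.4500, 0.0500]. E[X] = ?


E[X] = 6*0.1500 + 38*0.3500 + 49*0.4500 + 14*0.0500
= 0.9000 + 13.3000 + 22.0500 + 0.7000
= 36.9500

E[X] = 36.9500


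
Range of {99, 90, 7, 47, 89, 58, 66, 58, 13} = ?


Max = 99, Min = 7
Range = 99 - 7 = 92

Range = 92


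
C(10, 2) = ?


C(10,2) = 10!/(2! × 8!)
= 3628800/(2 × 40320)
= 45

C(10,2) = 45


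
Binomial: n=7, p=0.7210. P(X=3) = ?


C(7,3) = 35
p^3 = 0.374805
(1-p)^4 = 0.006059
P = 35 * 0.374805 * 0.006059 = 0.0795

P(X=3) = 0.0795


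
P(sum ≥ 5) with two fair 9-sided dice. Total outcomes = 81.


Total outcomes = 9×9 = 81
Favorable (sum ≥ 5): 75
P = 75/81 = 0.9259

P = 0.9259


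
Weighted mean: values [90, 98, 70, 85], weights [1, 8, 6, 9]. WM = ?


Numerator = 90*1 + 98*8 + 70*6 + 85*9 = 2059
Denominator = 1 + 8 + 6 + 9 = 24
WM = 2059/24 = 85.7917

WM = 85.7917


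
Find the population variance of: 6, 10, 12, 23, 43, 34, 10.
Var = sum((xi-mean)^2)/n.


Mean = 19.7143
Squared deviations: 188.0816, 94.3673, 59.5102, 10.7959, 542.2245, 204.0816, 94.3673
Sum = 1193.4286
Variance = 1193.4286/7 = 170.4898

Variance = 170.4898


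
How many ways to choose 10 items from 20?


C(20,10) = 20!/(10! × 10!)
= 2432902008176640000/(3628800 × 3628800)
= 184756

C(20,10) = 184756


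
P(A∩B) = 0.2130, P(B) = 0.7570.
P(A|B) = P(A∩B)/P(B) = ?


P(A|B) = 0.2130/0.7570 = 0.2814

P(A|B) = 0.2814


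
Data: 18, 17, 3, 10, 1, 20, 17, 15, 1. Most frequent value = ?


Frequencies: 1:2, 3:1, 10:1, 15:1, 17:2, 18:1, 20:1
Max frequency = 2
Mode = 1, 17

Mode = 1, 17


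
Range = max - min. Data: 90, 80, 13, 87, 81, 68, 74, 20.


Max = 90, Min = 13
Range = 90 - 13 = 77

Range = 77


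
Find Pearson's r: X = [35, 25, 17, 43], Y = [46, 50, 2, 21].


Mean X = 30.0000, Mean Y = 29.7500
SD X = 9.848858, SD Y = 19.498397
Cov = 56.750000
r = 56.750000/(9.848858*19.498397) = 0.2955

r = 0.2955


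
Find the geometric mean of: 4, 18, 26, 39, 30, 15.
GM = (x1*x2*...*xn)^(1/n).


Product = 4 × 18 × 26 × 39 × 30 × 15 = 32853600
GM = 32853600^(1/6) = 17.8963

GM = 17.8963


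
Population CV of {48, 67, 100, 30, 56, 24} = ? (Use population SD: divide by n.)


Mean = 54.1667
SD = 25.1689
CV = (25.1689/54.1667)*100 = 46.4656%

CV = 46.4656%


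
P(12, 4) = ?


P(12,4) = 12!/8!
= 479001600/40320
= 11880

P(12,4) = 11880


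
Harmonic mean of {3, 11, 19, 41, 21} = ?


Sum of reciprocals = 1/3 + 1/11 + 1/19 + 1/41 + 1/21 = 0.548883
HM = 5/0.548883 = 9.1094

HM = 9.1094


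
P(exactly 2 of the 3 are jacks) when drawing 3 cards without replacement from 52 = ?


Hypergeometric: P(X=2) = C(4,2)·C(48,1) / C(52,3)
= 6 × 48 / 22100
= 288/22100 = 0.0130

P = 0.0130


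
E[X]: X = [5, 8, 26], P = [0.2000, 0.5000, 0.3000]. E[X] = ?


E[X] = 5*0.2000 + 8*0.5000 + 26*0.3000
= 1.0000 + 4.0000 + 7.8000
= 12.8000

E[X] = 12.8000


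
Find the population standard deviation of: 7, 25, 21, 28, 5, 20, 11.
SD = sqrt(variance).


Mean = 16.7143
Variance = 69.9184
SD = sqrt(69.9184) = 8.3617

SD = 8.3617


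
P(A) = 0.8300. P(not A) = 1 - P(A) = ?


P(not A) = 1 - 0.8300 = 0.1700

P(not A) = 0.1700


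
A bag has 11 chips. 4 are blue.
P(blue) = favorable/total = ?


P = 4/11 = 0.3636

P = 0.3636


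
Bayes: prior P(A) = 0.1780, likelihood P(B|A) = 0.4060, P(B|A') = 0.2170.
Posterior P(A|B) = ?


P(B) = P(B|A)*P(A) + P(B|A')*P(A')
= 0.4060*0.1780 + 0.2170*0.8220
= 0.072268 + 0.178374 = 0.250642
P(A|B) = 0.072268/0.250642 = 0.2883

P(A|B) = 0.2883


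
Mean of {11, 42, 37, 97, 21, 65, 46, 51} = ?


Sum = 11 + 42 + 37 + 97 + 21 + 65 + 46 + 51 = 370
n = 8
Mean = 370/8 = 46.2500

Mean = 46.2500


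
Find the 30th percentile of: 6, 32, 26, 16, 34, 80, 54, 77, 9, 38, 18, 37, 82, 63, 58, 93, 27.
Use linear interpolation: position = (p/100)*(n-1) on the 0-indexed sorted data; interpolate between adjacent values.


Sorted: 6, 9, 16, 18, 26, 27, 32, 34, 37, 38, 54, 58, 63, 77, 80, 82, 93
n = 17
Index = 30/100 * 16 = 4.8000
Lower = data[4] = 26, Upper = data[5] = 27
P30 = 26 + 0.8000*(1) = 26.8000

P30 = 26.8000


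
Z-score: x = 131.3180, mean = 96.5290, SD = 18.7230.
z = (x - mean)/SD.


z = (131.3180 - 96.5290)/18.7230
= 34.7890/18.7230
= 1.8581

z = 1.8581


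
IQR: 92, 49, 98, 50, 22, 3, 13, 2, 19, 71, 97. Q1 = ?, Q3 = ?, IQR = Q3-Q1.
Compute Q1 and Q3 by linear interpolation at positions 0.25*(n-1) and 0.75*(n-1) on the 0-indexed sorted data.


Sorted: 2, 3, 13, 19, 22, 49, 50, 71, 92, 97, 98
Q1 (25th %ile) = 16.0000
Q3 (75th %ile) = 81.5000
IQR = 81.5000 - 16.0000 = 65.5000

IQR = 65.5000


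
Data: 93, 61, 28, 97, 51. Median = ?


Sorted: 28, 51, 61, 93, 97
n = 5 (odd)
Middle value = 61

Median = 61


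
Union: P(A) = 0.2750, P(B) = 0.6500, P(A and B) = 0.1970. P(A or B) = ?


P(A∪B) = 0.2750 + 0.6500 - 0.1970
= 0.9250 - 0.1970
= 0.7280

P(A∪B) = 0.7280


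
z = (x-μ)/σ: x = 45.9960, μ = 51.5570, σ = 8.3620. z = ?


z = (45.9960 - 51.5570)/8.3620
= -5.5610/8.3620
= -0.6650

z = -0.6650


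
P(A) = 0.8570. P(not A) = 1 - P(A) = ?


P(not A) = 1 - 0.8570 = 0.1430

P(not A) = 0.1430


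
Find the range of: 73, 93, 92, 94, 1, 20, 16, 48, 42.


Max = 94, Min = 1
Range = 94 - 1 = 93

Range = 93


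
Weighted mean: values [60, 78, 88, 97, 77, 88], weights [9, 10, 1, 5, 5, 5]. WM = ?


Numerator = 60*9 + 78*10 + 88*1 + 97*5 + 77*5 + 88*5 = 2718
Denominator = 9 + 10 + 1 + 5 + 5 + 5 = 35
WM = 2718/35 = 77.6571

WM = 77.6571


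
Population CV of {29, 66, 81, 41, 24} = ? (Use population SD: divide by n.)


Mean = 48.2000
SD = 21.9034
CV = (21.9034/48.2000)*100 = 45.4428%

CV = 45.4428%


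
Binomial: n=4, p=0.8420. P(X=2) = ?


C(4,2) = 6
p^2 = 0.708964
(1-p)^2 = 0.024964
P = 6 * 0.708964 * 0.024964 = 0.1062

P(X=2) = 0.1062


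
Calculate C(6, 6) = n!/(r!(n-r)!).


C(6,6) = 6!/(6! × 0!)
= 720/(720 × 1)
= 1

C(6,6) = 1


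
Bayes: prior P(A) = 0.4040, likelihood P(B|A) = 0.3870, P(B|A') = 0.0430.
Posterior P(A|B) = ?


P(B) = P(B|A)*P(A) + P(B|A')*P(A')
= 0.3870*0.4040 + 0.0430*0.5960
= 0.156348 + 0.025628 = 0.181976
P(A|B) = 0.156348/0.181976 = 0.8592

P(A|B) = 0.8592


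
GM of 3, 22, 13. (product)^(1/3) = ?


Product = 3 × 22 × 13 = 858
GM = 858^(1/3) = 9.5023

GM = 9.5023


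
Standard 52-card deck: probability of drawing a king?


4 kings in 52 cards
P = 4/52 = 0.0769

P = 0.0769


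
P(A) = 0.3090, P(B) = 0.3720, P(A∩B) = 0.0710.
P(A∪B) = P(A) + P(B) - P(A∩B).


P(A∪B) = 0.3090 + 0.3720 - 0.0710
= 0.6810 - 0.0710
= 0.6100

P(A∪B) = 0.6100


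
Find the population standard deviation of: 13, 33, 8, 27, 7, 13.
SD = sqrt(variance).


Mean = 16.8333
Variance = 94.8056
SD = sqrt(94.8056) = 9.7368

SD = 9.7368


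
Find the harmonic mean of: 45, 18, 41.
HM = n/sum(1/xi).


Sum of reciprocals = 1/45 + 1/18 + 1/41 = 0.102168
HM = 3/0.102168 = 29.3634

HM = 29.3634


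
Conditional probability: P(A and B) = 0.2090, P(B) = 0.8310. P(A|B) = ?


P(A|B) = 0.2090/0.8310 = 0.2515

P(A|B) = 0.2515


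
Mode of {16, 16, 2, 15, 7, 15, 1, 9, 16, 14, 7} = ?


Frequencies: 1:1, 2:1, 7:2, 9:1, 14:1, 15:2, 16:3
Max frequency = 3
Mode = 16

Mode = 16


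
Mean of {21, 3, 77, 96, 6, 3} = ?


Sum = 21 + 3 + 77 + 96 + 6 + 3 = 206
n = 6
Mean = 206/6 = 34.3333

Mean = 34.3333


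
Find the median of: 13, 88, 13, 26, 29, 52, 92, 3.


Sorted: 3, 13, 13, 26, 29, 52, 88, 92
n = 8 (even)
Middle values: 26 and 29
Median = (26+29)/2 = 27.5000

Median = 27.5000


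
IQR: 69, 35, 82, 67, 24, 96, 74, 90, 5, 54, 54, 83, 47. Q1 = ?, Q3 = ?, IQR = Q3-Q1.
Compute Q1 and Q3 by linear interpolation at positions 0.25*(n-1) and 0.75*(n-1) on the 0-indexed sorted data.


Sorted: 5, 24, 35, 47, 54, 54, 67, 69, 74, 82, 83, 90, 96
Q1 (25th %ile) = 47.0000
Q3 (75th %ile) = 82.0000
IQR = 82.0000 - 47.0000 = 35.0000

IQR = 35.0000


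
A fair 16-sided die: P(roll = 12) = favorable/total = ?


Favorable outcomes (roll = 12): 1
Total outcomes = 16
P = 1/16 = 0.0625

P = 0.0625
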